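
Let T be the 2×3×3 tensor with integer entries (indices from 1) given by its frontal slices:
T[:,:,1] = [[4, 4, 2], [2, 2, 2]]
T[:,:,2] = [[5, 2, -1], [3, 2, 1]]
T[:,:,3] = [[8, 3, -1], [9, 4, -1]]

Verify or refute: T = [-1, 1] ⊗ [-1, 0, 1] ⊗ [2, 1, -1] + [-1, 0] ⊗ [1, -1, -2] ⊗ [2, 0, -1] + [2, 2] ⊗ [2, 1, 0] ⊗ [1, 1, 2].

Reconstruct entrywise from the claimed factors. For example, T[1,2,2] = 2 and Σₗ aₗ[1]bₗ[2]cₗ[2] = (-1)·(0)·(1) + (-1)·(-1)·(0) + (2)·(1)·(1) = 2; checking all 18 entries, every one matches. The claim holds.

Yes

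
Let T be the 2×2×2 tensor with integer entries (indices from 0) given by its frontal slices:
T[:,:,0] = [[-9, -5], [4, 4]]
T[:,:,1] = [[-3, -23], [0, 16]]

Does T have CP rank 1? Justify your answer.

The mode-1 unfolding of T (rows indexed by i, columns by (j,k) = (0,0), (0,1), (1,0), (1,1)) is [[-9, -3, -5, -23], [4, 0, 4, 16]].
There the 2×2 minor on rows i ∈ {0, 1}, columns (j,k) ∈ {(0,0), (0,1)} is det [[-9, -3], [4, 0]] = 12 ≠ 0, so this unfolding has rank ≥ 2; CP rank is at least every unfolding rank, so rank(T) ≥ 2.
In particular rank(T) ≥ 2 > 1, so T is not rank-1.

No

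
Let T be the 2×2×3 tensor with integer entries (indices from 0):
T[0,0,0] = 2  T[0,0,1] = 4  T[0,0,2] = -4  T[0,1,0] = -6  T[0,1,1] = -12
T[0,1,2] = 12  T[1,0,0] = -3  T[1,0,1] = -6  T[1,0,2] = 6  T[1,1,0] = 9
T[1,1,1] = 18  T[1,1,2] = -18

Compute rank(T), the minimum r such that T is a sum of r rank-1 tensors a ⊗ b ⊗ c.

1

Lower bound: T ≠ 0 (e.g. T[0,0,0] = 2), so rank(T) ≥ 1.
Upper bound: the mode-1 fibre T[:,0,0] = [2, -3] gives a = [2, -3] (primitive direction); the mode-2 fibre T[0,:,0] = [2, -6] gives b = [1, -3]; then c[k] = T[0,0,k] / (a[0]·b[0]) = [2, 4, -4] / 2 = [1, 2, -2].
Expanding [2, -3] ⊗ [1, -3] ⊗ [1, 2, -2] reproduces all 12 entries of T, so T = [2, -3] ⊗ [1, -3] ⊗ [1, 2, -2] and rank(T) ≤ 1.
These bounds meet, so rank(T) = 1.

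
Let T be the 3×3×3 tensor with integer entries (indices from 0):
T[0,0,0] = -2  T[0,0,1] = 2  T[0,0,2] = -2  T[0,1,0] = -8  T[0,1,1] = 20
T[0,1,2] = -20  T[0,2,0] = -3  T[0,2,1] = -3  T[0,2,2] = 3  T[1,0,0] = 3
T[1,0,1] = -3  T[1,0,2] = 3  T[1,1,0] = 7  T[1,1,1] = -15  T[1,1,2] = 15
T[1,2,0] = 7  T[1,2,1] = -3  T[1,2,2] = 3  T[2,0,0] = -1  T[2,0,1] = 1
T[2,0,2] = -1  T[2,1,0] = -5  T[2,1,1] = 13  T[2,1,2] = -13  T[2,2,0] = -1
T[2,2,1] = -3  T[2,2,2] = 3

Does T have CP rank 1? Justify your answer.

The mode-1 unfolding of T (rows indexed by i, columns by (j,k) = (0,0), (0,1), (0,2), (1,0), (1,1), (1,2), (2,0), (2,1), (2,2)) is [[-2, 2, -2, -8, 20, -20, -3, -3, 3], [3, -3, 3, 7, -15, 15, 7, -3, 3], [-1, 1, -1, -5, 13, -13, -1, -3, 3]].
There the 2×2 minor on rows i ∈ {0, 1}, columns (j,k) ∈ {(0,0), (1,0)} is det [[-2, -8], [3, 7]] = 10 ≠ 0, so this unfolding has rank ≥ 2; CP rank is at least every unfolding rank, so rank(T) ≥ 2.
In particular rank(T) ≥ 2 > 1, so T is not rank-1.

No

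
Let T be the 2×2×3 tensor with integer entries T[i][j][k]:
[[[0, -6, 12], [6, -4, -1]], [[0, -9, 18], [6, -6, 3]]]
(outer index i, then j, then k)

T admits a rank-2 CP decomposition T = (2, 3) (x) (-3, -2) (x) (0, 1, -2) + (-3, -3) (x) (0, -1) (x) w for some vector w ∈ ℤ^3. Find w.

Subtract the known terms from T to get the rank-1 residual R = (-3, -3) (x) (0, -1) (x) w, so R[i,j,k] = a[i]·b[j]·w[k]. Pick indices with nonzero a[0]·b[1] = (-3)·(-1) = 3. Only the fibre through (0,1,·) is needed: R[0,1,:] = T[0,1,:] − Σₗ aₗ[0]bₗ[1]cₗ = [6, -4, -1] − (2)·(-2)·(0, 1, -2) = [6, 0, -9]. Then w[k] = R[0,1,k] / 3 for each k, giving w = [6, 0, -9] / 3 = (2, 0, -3).

w = (2, 0, -3)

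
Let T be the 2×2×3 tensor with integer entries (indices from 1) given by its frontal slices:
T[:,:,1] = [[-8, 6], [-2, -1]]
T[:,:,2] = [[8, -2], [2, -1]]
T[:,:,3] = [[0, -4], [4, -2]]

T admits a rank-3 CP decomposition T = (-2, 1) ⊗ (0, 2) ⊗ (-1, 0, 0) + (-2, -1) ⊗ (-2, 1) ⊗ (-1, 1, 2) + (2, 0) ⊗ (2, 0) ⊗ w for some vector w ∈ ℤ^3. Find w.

w = (-1, 1, -2)

Subtract the known terms from T to get the rank-1 residual R = (2, 0) ⊗ (2, 0) ⊗ w, so R[i,j,k] = a[i]·b[j]·w[k]. Pick indices with nonzero a[1]·b[1] = (2)·(2) = 4. Only the fibre through (1,1,·) is needed: R[1,1,:] = T[1,1,:] − Σₗ aₗ[1]bₗ[1]cₗ = [-8, 8, 0] − (-2)·(0)·(-1, 0, 0) − (-2)·(-2)·(-1, 1, 2) = [-4, 4, -8]. Then w[k] = R[1,1,k] / 4 for each k, giving w = [-4, 4, -8] / 4 = (-1, 1, -2).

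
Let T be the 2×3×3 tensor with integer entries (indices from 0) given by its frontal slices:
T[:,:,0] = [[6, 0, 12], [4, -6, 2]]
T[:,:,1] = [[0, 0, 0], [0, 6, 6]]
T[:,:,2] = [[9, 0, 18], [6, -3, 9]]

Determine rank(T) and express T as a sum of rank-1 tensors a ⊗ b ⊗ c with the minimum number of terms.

Lower bound: the mode-1 unfolding of T (rows indexed by i, columns by (j,k) = (0,0), (0,1), (0,2), (1,0), (1,1), (1,2), (2,0), (2,1), (2,2)) is [[6, 0, 9, 0, 0, 0, 12, 0, 18], [4, 0, 6, -6, 6, -3, 2, 6, 9]].
There the 2×2 minor on rows i ∈ {0, 1}, columns (j,k) ∈ {(0,0), (1,0)} is det [[6, 0], [4, -6]] = -36 ≠ 0, so this unfolding has rank ≥ 2; CP rank is at least every unfolding rank, so rank(T) ≥ 2. (This is only a lower bound: in general the CP rank may exceed every unfolding rank, so we still need to exhibit 2 rank-1 terms summing to T.)
Upper bound — finding two terms. Write S_k = T[:,:,k] for the frontal slices: S₀ = [[6, 0, 12], [4, -6, 2]], S₁ = [[0, 0, 0], [0, 6, 6]], S₂ = [[9, 0, 18], [6, -3, 9]].
If T = a₁ ⊗ b₁ ⊗ c₁ + a₂ ⊗ b₂ ⊗ c₂ then each S_k = c₁[k]·a₁b₁ᵀ + c₂[k]·a₂b₂ᵀ. S₀ and S₁ are linearly independent, so a₁b₁ᵀ and a₂b₂ᵀ must span the same plane of matrices: they are the rank-1 matrices of the form x·S₀ + y·S₁.
The 2×2 minor of x·S₀ + y·S₁ on rows {0,1}, columns {0,1} is −36·x² + 36·xy = (-36)·(x − y)(x), vanishing at (x:y) = (1:1) and (0:1).
M₁ = S₀ + S₁ = [[6, 0, 12], [4, 0, 8]] = 2·[3, 2][1, 0, 2]ᵀ and M₂ = S₁ = [[0, 0, 0], [0, 6, 6]] = 6·[0, 1][0, 1, 1]ᵀ, so take a₁ = [3, 2], b₁ = [1, 0, 2], a₂ = [0, 1], b₂ = [0, 1, 1].
Each slice is an integer combination of E₁ = a₁b₁ᵀ and E₂ = a₂b₂ᵀ: S₀ = 2·E₁ − 6·E₂, S₁ = 6·E₂, S₂ = 3·E₁ − 3·E₂; reading off coefficients, c₁ = [2, 0, 3] and c₂ = [-6, 6, -3].
Hence T = [3, 2] ⊗ [1, 0, 2] ⊗ [2, 0, 3] + [0, 1] ⊗ [0, 1, 1] ⊗ [-6, 6, -3], so rank(T) ≤ 2.
These bounds meet, so rank(T) = 2.

rank(T) = 2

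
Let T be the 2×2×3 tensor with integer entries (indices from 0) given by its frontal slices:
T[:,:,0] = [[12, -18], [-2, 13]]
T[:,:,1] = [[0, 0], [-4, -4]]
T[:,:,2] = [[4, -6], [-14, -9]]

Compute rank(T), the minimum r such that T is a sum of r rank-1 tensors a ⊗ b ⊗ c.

2

Lower bound: the mode-2 unfolding of T (rows indexed by j, columns by (i,k) = (0,0), (0,1), (0,2), (1,0), (1,1), (1,2)) is [[12, 0, 4, -2, -4, -14], [-18, 0, -6, 13, -4, -9]].
There the 2×2 minor on rows j ∈ {0, 1}, columns (i,k) ∈ {(0,0), (1,0)} is det [[12, -2], [-18, 13]] = 120 ≠ 0, so this unfolding has rank ≥ 2; CP rank is at least every unfolding rank, so rank(T) ≥ 2. (Flattening ranks never certify an upper bound on CP rank; for that we must actually write T with 2 rank-1 terms.)
Upper bound — finding two terms. Write S_k = T[:,:,k] for the frontal slices: S₀ = [[12, -18], [-2, 13]], S₁ = [[0, 0], [-4, -4]], S₂ = [[4, -6], [-14, -9]].
If T = a₁ ⊗ b₁ ⊗ c₁ + a₂ ⊗ b₂ ⊗ c₂ then each S_k = c₁[k]·a₁b₁ᵀ + c₂[k]·a₂b₂ᵀ. S₀ and S₁ are linearly independent, so a₁b₁ᵀ and a₂b₂ᵀ must span the same plane of matrices: they are the rank-1 matrices of the form x·S₀ + y·S₁.
det(x·S₀ + y·S₁) is 120·x² − 120·xy = 120·(x − y)(x), vanishing at (x:y) = (1:1) and (0:1).
M₁ = S₀ + S₁ = [[12, -18], [-6, 9]] = 3·(2, -1)(2, -3)ᵀ and M₂ = S₁ = [[0, 0], [-4, -4]] = (-4)·(0, 1)(1, 1)ᵀ, so take a₁ = (2, -1), b₁ = (2, -3), a₂ = (0, 1), b₂ = (1, 1).
Each slice is an integer combination of E₁ = a₁b₁ᵀ and E₂ = a₂b₂ᵀ: S₀ = 3·E₁ + 4·E₂, S₁ = −4·E₂, S₂ = E₁ − 12·E₂; reading off coefficients, c₁ = (3, 0, 1) and c₂ = (4, -4, -12).
Hence T = (2, -1) ⊗ (2, -3) ⊗ (3, 0, 1) + (0, 1) ⊗ (1, 1) ⊗ (4, -4, -12), so rank(T) ≤ 2.
These bounds meet, so rank(T) = 2.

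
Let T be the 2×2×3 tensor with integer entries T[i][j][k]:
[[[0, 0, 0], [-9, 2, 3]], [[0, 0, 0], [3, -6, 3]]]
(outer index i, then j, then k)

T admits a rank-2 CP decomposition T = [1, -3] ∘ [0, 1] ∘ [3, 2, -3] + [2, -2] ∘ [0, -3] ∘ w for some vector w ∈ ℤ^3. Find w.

w = [2, 0, -1]

Subtract the known terms from T to get the rank-1 residual R = [2, -2] ∘ [0, -3] ∘ w, so R[i,j,k] = a[i]·b[j]·w[k]. Pick indices with nonzero a[0]·b[1] = (2)·(-3) = -6. Only the fibre through (0,1,·) is needed: R[0,1,:] = T[0,1,:] − Σₗ aₗ[0]bₗ[1]cₗ = [-9, 2, 3] − (1)·(1)·[3, 2, -3] = [-12, 0, 6]. Then w[k] = R[0,1,k] / -6 for each k, giving w = [-12, 0, 6] / -6 = [2, 0, -1].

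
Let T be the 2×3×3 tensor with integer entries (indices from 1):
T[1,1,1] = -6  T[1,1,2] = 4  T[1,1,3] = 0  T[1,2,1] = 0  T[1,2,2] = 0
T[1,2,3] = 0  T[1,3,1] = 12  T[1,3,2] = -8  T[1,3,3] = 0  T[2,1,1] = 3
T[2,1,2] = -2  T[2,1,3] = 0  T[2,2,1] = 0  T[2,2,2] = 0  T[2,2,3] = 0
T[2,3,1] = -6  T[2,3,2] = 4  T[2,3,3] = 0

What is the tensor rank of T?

Lower bound: T ≠ 0 (e.g. T[1,1,1] = -6), so rank(T) ≥ 1.
Upper bound: if T = a ⊗ b ⊗ c then every fibre of T is a multiple of the corresponding factor, so read the factors off the fibres through the nonzero entry T[1,1,1] = -6.
The mode-1 fibre T[:,1,1] = [-6, 3] gives a = [2, -1] (primitive direction); the mode-2 fibre T[1,:,1] = [-6, 0, 12] gives b = [1, 0, -2]; then c[k] = T[1,1,k] / (a[1]·b[1]) = [-6, 4, 0] / 2 = [-3, 2, 0].
Expanding [2, -1] ⊗ [1, 0, -2] ⊗ [-3, 2, 0] reproduces all 18 entries of T, so T = [2, -1] ⊗ [1, 0, -2] ⊗ [-3, 2, 0] and rank(T) ≤ 1.
These bounds meet, so rank(T) = 1.

1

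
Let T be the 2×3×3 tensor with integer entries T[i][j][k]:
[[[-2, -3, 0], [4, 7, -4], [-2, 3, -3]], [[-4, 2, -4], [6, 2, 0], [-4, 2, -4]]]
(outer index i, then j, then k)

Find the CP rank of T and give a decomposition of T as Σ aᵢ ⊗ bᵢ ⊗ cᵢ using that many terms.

Lower bound: the mode-3 unfolding of T (rows indexed by k, columns by (i,j) = (0,0), (0,1), (0,2), (1,0), (1,1), (1,2)) is [[-2, 4, -2, -4, 6, -4], [-3, 7, 3, 2, 2, 2], [0, -4, -3, -4, 0, -4]].
There the 3×3 minor on rows k ∈ {0, 1, 2}, columns (i,j) ∈ {(0,0), (0,1), (0,2)} is det [[-2, 4, -2], [-3, 7, 3], [0, -4, -3]] = -42 ≠ 0, so this unfolding has rank ≥ 3; CP rank is at least every unfolding rank, so rank(T) ≥ 3. (This is only a lower bound: in general the CP rank may exceed every unfolding rank, so we still need to exhibit 3 rank-1 terms summing to T.)
Upper bound: T is a sum of 3 rank-1 terms, T = [1, 0] ⊗ [2, -2, -1] ⊗ [0, -2, 1] + [1, 1] ⊗ [0, 1, 0] ⊗ [2, 4, -4] + [1, 2] ⊗ [1, -1, 1] ⊗ [-2, 1, -2] (written with every a and b primitive with positive leading entry and the scale carried by c; CP decompositions are not unique, and this one is verified by expanding entrywise), so rank(T) ≤ 3.
These bounds meet, so rank(T) = 3.
Check entry T[0,2,0] = -2: (1)·(-1)·(0) + (1)·(0)·(2) + (1)·(1)·(-2) = -2.

rank(T) = 3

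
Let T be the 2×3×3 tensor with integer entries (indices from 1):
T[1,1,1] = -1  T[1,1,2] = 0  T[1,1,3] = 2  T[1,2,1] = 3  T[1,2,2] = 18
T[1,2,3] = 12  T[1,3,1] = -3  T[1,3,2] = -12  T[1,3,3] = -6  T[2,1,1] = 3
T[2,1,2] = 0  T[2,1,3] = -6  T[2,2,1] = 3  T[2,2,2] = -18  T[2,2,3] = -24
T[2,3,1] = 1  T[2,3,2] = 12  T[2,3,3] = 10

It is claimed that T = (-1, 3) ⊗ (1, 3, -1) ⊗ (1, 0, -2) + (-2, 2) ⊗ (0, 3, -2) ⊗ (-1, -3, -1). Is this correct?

Reconstruct entrywise from the claimed factors. For example, T[2,2,1] = 3 and Σₗ aₗ[2]bₗ[2]cₗ[1] = (3)·(3)·(1) + (2)·(3)·(-1) = 3; checking all 18 entries, every one matches. The claim holds.

Yes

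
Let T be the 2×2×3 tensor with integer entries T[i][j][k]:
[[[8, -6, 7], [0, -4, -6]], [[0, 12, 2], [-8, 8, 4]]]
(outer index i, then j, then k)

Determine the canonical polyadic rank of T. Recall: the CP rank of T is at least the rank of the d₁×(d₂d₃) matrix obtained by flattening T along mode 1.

3

Lower bound: the mode-3 unfolding of T (rows indexed by k, columns by (i,j) = (0,0), (0,1), (1,0), (1,1)) is [[8, 0, 0, -8], [-6, -4, 12, 8], [7, -6, 2, 4]].
There the 3×3 minor on rows k ∈ {0, 1, 2}, columns (i,j) ∈ {(0,0), (0,1), (1,0)} is det [[8, 0, 0], [-6, -4, 12], [7, -6, 2]] = 512 ≠ 0, so this unfolding has rank ≥ 3; CP rank is at least every unfolding rank, so rank(T) ≥ 3. (Flattening ranks never certify an upper bound on CP rank; for that we must actually write T with 3 rank-1 terms.)
Upper bound: T is a sum of 3 rank-1 terms, T = (1, -2) ⊗ (1, 0) ⊗ (-2, -4, 0) + (1, -2) ⊗ (1, 2) ⊗ (2, -2, -1) + (1, 0) ⊗ (2, -1) ⊗ (4, 0, 4) (written with every a and b primitive with positive leading entry and the scale carried by c; CP decompositions are not unique, and this one is verified by expanding entrywise), so rank(T) ≤ 3.
These bounds meet, so rank(T) = 3.
Check entry T[1,0,2] = 2: (-2)·(1)·(0) + (-2)·(1)·(-1) + (0)·(2)·(4) = 2.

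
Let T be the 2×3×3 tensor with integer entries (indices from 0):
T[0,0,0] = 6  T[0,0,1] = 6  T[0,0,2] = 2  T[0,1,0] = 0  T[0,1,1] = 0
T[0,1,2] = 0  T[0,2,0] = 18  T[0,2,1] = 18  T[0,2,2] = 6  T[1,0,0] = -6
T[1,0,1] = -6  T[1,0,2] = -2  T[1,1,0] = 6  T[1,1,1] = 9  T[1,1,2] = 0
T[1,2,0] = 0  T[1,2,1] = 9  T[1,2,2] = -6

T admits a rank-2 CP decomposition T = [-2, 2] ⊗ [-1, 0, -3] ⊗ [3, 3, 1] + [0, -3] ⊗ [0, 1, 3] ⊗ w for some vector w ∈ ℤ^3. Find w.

Subtract the known terms from T to get the rank-1 residual R = [0, -3] ⊗ [0, 1, 3] ⊗ w, so R[i,j,k] = a[i]·b[j]·w[k]. Pick indices with nonzero a[1]·b[1] = (-3)·(1) = -3. Only the fibre through (1,1,·) is needed: R[1,1,:] = T[1,1,:] − Σₗ aₗ[1]bₗ[1]cₗ = [6, 9, 0] − (2)·(0)·[3, 3, 1] = [6, 9, 0]. Then w[k] = R[1,1,k] / -3 for each k, giving w = [6, 9, 0] / -3 = [-2, -3, 0].

w = [-2, -3, 0]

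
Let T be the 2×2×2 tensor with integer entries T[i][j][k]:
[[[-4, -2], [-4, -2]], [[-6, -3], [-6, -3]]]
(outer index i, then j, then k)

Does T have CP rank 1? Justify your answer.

Yes

If T = a ⊗ b ⊗ c then every fibre of T is a multiple of the corresponding factor, so read the factors off the fibres through the nonzero entry T[0,0,0] = -4.
The mode-1 fibre T[:,0,0] = [-4, -6] gives a = (2, 3) (primitive direction); the mode-2 fibre T[0,:,0] = [-4, -4] gives b = (1, 1); then c[k] = T[0,0,k] / (a[0]·b[0]) = [-4, -2] / 2 = (-2, -1).
Expanding (2, 3) ⊗ (1, 1) ⊗ (-2, -1) reproduces all 8 entries of T, so T = (2, 3) ⊗ (1, 1) ⊗ (-2, -1) and rank(T) ≤ 1.
Equivalently every frontal slice T[:,:,k] is c[k] times the rank-1 matrix (2, 3) ⊗ (1, 1). So T has rank 1 (it is nonzero).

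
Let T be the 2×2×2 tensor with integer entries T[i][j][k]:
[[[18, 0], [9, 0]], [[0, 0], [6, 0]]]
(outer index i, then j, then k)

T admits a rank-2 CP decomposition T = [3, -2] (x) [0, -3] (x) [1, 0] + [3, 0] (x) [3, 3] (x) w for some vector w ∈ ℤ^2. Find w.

Subtract the known terms from T to get the rank-1 residual R = [3, 0] (x) [3, 3] (x) w, so R[i,j,k] = a[i]·b[j]·w[k]. Pick indices with nonzero a[0]·b[0] = (3)·(3) = 9. Only the fibre through (0,0,·) is needed: R[0,0,:] = T[0,0,:] − Σₗ aₗ[0]bₗ[0]cₗ = [18, 0] − (3)·(0)·[1, 0] = [18, 0]. Then w[k] = R[0,0,k] / 9 for each k, giving w = [18, 0] / 9 = [2, 0].

w = [2, 0]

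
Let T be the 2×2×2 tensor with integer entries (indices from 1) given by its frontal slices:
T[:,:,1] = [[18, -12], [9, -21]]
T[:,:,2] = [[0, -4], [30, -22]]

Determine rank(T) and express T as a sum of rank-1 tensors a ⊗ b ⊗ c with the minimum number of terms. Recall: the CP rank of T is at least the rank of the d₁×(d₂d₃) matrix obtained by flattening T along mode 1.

rank(T) = 2

Lower bound: the mode-3 unfolding of T (rows indexed by k, columns by (i,j) = (1,1), (1,2), (2,1), (2,2)) is [[18, -12, 9, -21], [0, -4, 30, -22]].
There the 2×2 minor on rows k ∈ {1, 2}, columns (i,j) ∈ {(1,1), (1,2)} is det [[18, -12], [0, -4]] = -72 ≠ 0, so this unfolding has rank ≥ 2; CP rank is at least every unfolding rank, so rank(T) ≥ 2. (This is only a lower bound: in general the CP rank may exceed every unfolding rank, so we still need to exhibit 2 rank-1 terms summing to T.)
Upper bound — finding two terms. Write S_k = T[:,:,k] for the frontal slices: S₁ = [[18, -12], [9, -21]], S₂ = [[0, -4], [30, -22]].
If T = a₁ ⊗ b₁ ⊗ c₁ + a₂ ⊗ b₂ ⊗ c₂ then each S_k = c₁[k]·a₁b₁ᵀ + c₂[k]·a₂b₂ᵀ. S₁ and S₂ are linearly independent, so a₁b₁ᵀ and a₂b₂ᵀ must span the same plane of matrices: they are the rank-1 matrices of the form x·S₁ + y·S₂.
det(x·S₁ + y·S₂) is −270·x² + 120·y² = (-30)·(3·x − 2·y)(3·x + 2·y), vanishing at (x:y) = (2:3) and (2:-3).
M₁ = 2·S₁ + 3·S₂ = [[36, -36], [108, -108]] = 36·[1, 3][1, -1]ᵀ and M₂ = 2·S₁ − 3·S₂ = [[36, -12], [-72, 24]] = 12·[1, -2][3, -1]ᵀ, so take a₁ = [1, 3], b₁ = [1, -1], a₂ = [1, -2], b₂ = [3, -1].
Each slice is an integer combination of E₁ = a₁b₁ᵀ and E₂ = a₂b₂ᵀ: S₁ = 9·E₁ + 3·E₂, S₂ = 6·E₁ − 2·E₂; reading off coefficients, c₁ = [9, 6] and c₂ = [3, -2].
Hence T = [1, 3] ⊗ [1, -1] ⊗ [9, 6] + [1, -2] ⊗ [3, -1] ⊗ [3, -2], so rank(T) ≤ 2.
These bounds meet, so rank(T) = 2.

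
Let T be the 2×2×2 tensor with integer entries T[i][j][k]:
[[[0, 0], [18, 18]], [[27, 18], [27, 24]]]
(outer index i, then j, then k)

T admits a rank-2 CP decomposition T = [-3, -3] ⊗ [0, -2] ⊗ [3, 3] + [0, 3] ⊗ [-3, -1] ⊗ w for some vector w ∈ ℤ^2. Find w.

Subtract the known terms from T to get the rank-1 residual R = [0, 3] ⊗ [-3, -1] ⊗ w, so R[i,j,k] = a[i]·b[j]·w[k]. Pick indices with nonzero a[1]·b[0] = (3)·(-3) = -9. Only the fibre through (1,0,·) is needed: R[1,0,:] = T[1,0,:] − Σₗ aₗ[1]bₗ[0]cₗ = [27, 18] − (-3)·(0)·[3, 3] = [27, 18]. Then w[k] = R[1,0,k] / -9 for each k, giving w = [27, 18] / -9 = [-3, -2].

w = [-3, -2]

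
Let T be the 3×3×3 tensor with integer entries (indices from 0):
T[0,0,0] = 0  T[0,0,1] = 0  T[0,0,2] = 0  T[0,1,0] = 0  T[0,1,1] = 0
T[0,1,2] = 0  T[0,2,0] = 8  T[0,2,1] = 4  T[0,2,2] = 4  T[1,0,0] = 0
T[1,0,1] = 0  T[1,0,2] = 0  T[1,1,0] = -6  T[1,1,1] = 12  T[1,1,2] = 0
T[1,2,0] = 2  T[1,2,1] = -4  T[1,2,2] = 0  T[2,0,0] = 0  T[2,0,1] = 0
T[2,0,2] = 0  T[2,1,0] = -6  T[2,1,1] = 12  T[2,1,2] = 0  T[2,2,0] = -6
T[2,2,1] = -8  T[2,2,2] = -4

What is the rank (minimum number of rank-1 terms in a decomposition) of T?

2

Lower bound: the mode-2 unfolding of T (rows indexed by j, columns by (i,k) = (0,0), (0,1), (0,2), (1,0), (1,1), (1,2), (2,0), (2,1), (2,2)) is [[0, 0, 0, 0, 0, 0, 0, 0, 0], [0, 0, 0, -6, 12, 0, -6, 12, 0], [8, 4, 4, 2, -4, 0, -6, -8, -4]].
There the 2×2 minor on rows j ∈ {1, 2}, columns (i,k) ∈ {(0,0), (1,0)} is det [[0, -6], [8, 2]] = 48 ≠ 0, so this unfolding has rank ≥ 2; CP rank is at least every unfolding rank, so rank(T) ≥ 2. (This is only a lower bound: in general the CP rank may exceed every unfolding rank, so we still need to exhibit 2 rank-1 terms summing to T.)
Upper bound — finding two terms. Write S_k = T[:,:,k] for the frontal slices: S₀ = [[0, 0, 8], [0, -6, 2], [0, -6, -6]], S₁ = [[0, 0, 4], [0, 12, -4], [0, 12, -8]], S₂ = [[0, 0, 4], [0, 0, 0], [0, 0, -4]].
If T = a₁ ⊗ b₁ ⊗ c₁ + a₂ ⊗ b₂ ⊗ c₂ then each S_k = c₁[k]·a₁b₁ᵀ + c₂[k]·a₂b₂ᵀ. S₀ and S₁ are linearly independent, so a₁b₁ᵀ and a₂b₂ᵀ must span the same plane of matrices: they are the rank-1 matrices of the form x·S₀ + y·S₁.
The 2×2 minor of x·S₀ + y·S₁ on rows {0,1}, columns {1,2} is 48·x² − 72·xy − 48·y² = 24·(x − 2·y)(2·x + y), vanishing at (x:y) = (2:1) and (1:-2).
M₁ = 2·S₀ + S₁ = [[0, 0, 20], [0, 0, 0], [0, 0, -20]] = 20·[1, 0, -1][0, 0, 1]ᵀ and M₂ = S₀ − 2·S₁ = [[0, 0, 0], [0, -30, 10], [0, -30, 10]] = (-10)·[0, 1, 1][0, 3, -1]ᵀ, so take a₁ = [1, 0, -1], b₁ = [0, 0, 1], a₂ = [0, 1, 1], b₂ = [0, 3, -1].
Each slice is an integer combination of E₁ = a₁b₁ᵀ and E₂ = a₂b₂ᵀ: S₀ = 8·E₁ − 2·E₂, S₁ = 4·E₁ + 4·E₂, S₂ = 4·E₁; reading off coefficients, c₁ = [8, 4, 4] and c₂ = [-2, 4, 0].
Hence T = [1, 0, -1] ⊗ [0, 0, 1] ⊗ [8, 4, 4] + [0, 1, 1] ⊗ [0, 3, -1] ⊗ [-2, 4, 0], so rank(T) ≤ 2.
These bounds meet, so rank(T) = 2.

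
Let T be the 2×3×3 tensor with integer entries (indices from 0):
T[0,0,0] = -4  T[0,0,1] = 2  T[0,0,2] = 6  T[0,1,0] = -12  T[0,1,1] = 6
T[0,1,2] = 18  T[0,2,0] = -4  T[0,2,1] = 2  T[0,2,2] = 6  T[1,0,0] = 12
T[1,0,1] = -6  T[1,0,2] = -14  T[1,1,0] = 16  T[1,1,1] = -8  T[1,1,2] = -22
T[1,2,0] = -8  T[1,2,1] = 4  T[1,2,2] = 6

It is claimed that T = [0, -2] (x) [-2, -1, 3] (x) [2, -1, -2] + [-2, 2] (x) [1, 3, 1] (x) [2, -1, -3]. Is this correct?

Yes

Reconstruct entrywise from the claimed factors. For example, T[1,1,2] = -22 and Σₗ aₗ[1]bₗ[1]cₗ[2] = (-2)·(-1)·(-2) + (2)·(3)·(-3) = -22; checking all 18 entries, every one matches. The claim holds.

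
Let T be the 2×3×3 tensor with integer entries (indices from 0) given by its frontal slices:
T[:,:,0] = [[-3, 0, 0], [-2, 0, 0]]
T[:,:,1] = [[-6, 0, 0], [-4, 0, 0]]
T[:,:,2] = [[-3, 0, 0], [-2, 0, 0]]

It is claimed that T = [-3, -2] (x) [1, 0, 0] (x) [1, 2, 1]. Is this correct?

Reconstruct entrywise from the claimed factors. For example, T[0,1,0] = 0 and Σₗ aₗ[0]bₗ[1]cₗ[0] = (-3)·(0)·(1) = 0; checking all 18 entries, every one matches. The claim holds.

Yes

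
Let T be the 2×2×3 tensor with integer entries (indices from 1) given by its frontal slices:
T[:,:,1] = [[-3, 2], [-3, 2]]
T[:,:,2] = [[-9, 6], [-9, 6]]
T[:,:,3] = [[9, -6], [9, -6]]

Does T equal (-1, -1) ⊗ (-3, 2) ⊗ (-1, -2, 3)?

No

Reconstruct entry (1,1,2) from the claimed factors: Σₗ aₗ[1]bₗ[1]cₗ[2] = (-1)·(-3)·(-2) = -6, but T[1,1,2] = -9. The claim is false.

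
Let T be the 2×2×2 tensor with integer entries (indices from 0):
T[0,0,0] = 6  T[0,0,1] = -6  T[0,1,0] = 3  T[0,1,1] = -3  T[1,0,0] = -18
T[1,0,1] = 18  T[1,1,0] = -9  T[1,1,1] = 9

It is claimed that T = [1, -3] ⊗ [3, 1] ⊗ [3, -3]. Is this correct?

Reconstruct entry (0,0,0) from the claimed factors: Σₗ aₗ[0]bₗ[0]cₗ[0] = (1)·(3)·(3) = 9, but T[0,0,0] = 6. The claim is false.

No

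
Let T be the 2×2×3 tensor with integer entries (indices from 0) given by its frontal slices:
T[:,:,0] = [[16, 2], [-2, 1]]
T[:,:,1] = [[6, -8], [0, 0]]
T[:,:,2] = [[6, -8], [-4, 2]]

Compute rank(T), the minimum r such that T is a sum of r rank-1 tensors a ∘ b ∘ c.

3

Lower bound: the mode-3 unfolding of T (rows indexed by k, columns by (i,j) = (0,0), (0,1), (1,0), (1,1)) is [[16, 2, -2, 1], [6, -8, 0, 0], [6, -8, -4, 2]].
There the 3×3 minor on rows k ∈ {0, 1, 2}, columns (i,j) ∈ {(0,0), (0,1), (1,0)} is det [[16, 2, -2], [6, -8, 0], [6, -8, -4]] = 560 ≠ 0, so this unfolding has rank ≥ 3; CP rank is at least every unfolding rank, so rank(T) ≥ 3. (This is only a lower bound: in general the CP rank may exceed every unfolding rank, so we still need to exhibit 3 rank-1 terms summing to T.)
Upper bound: T is a sum of 3 rank-1 terms, T = (1, 0) ∘ (1, 2) ∘ (4, -2, -2) + (2, -1) ∘ (2, -1) ∘ (2, 1, 2) + (2, 1) ∘ (2, -1) ∘ (1, 1, 0) (one valid choice — decompositions are not unique — normalised so each a, b is primitive with positive first nonzero entry; check it by expanding all entries), so rank(T) ≤ 3.
These bounds meet, so rank(T) = 3.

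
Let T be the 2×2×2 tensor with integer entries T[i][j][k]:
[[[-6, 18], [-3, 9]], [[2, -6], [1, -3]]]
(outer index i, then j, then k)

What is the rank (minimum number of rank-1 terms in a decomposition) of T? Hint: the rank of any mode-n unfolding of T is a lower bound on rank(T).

Lower bound: T ≠ 0 (e.g. T[0,0,0] = -6), so rank(T) ≥ 1.
Upper bound: if T = a ⊗ b ⊗ c then every fibre of T is a multiple of the corresponding factor, so read the factors off the fibres through the nonzero entry T[0,0,0] = -6.
The mode-1 fibre T[:,0,0] = [-6, 2] gives a = [3, -1] (primitive direction); the mode-2 fibre T[0,:,0] = [-6, -3] gives b = [2, 1]; then c[k] = T[0,0,k] / (a[0]·b[0]) = [-6, 18] / 6 = [-1, 3].
Expanding [3, -1] ⊗ [2, 1] ⊗ [-1, 3] reproduces all 8 entries of T, so T = [3, -1] ⊗ [2, 1] ⊗ [-1, 3] and rank(T) ≤ 1.
These bounds meet, so rank(T) = 1.

1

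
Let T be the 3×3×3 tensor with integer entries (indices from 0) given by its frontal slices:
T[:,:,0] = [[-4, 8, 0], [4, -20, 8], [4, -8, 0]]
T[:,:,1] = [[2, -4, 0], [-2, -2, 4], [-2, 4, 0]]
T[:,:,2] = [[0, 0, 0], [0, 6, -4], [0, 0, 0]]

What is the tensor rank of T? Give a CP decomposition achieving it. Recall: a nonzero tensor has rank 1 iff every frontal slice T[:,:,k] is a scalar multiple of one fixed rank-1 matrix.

rank(T) = 2

Lower bound: the mode-2 unfolding of T (rows indexed by j, columns by (i,k) = (0,0), (0,1), (0,2), (1,0), (1,1), (1,2), (2,0), (2,1), (2,2)) is [[-4, 2, 0, 4, -2, 0, 4, -2, 0], [8, -4, 0, -20, -2, 6, -8, 4, 0], [0, 0, 0, 8, 4, -4, 0, 0, 0]].
There the 2×2 minor on rows j ∈ {0, 1}, columns (i,k) ∈ {(0,0), (1,0)} is det [[-4, 4], [8, -20]] = 48 ≠ 0, so this unfolding has rank ≥ 2; CP rank is at least every unfolding rank, so rank(T) ≥ 2. (Unfolding ranks only ever bound the CP rank from below — rank(T) can be strictly larger than all of them — so the matching upper bound has to come from an explicit 2-term decomposition.)
Upper bound — finding two terms. Write S_k = T[:,:,k] for the frontal slices: S₀ = [[-4, 8, 0], [4, -20, 8], [4, -8, 0]], S₁ = [[2, -4, 0], [-2, -2, 4], [-2, 4, 0]], S₂ = [[0, 0, 0], [0, 6, -4], [0, 0, 0]].
If T = a₁ ⊗ b₁ ⊗ c₁ + a₂ ⊗ b₂ ⊗ c₂ then each S_k = c₁[k]·a₁b₁ᵀ + c₂[k]·a₂b₂ᵀ. S₀ and S₁ are linearly independent, so a₁b₁ᵀ and a₂b₂ᵀ must span the same plane of matrices: they are the rank-1 matrices of the form x·S₀ + y·S₁.
The 2×2 minor of x·S₀ + y·S₁ on rows {0,1}, columns {0,1} is 48·x² − 12·y² = 12·(2·x − y)(2·x + y), vanishing at (x:y) = (1:2) and (1:-2).
M₁ = S₀ + 2·S₁ = [[0, 0, 0], [0, -24, 16], [0, 0, 0]] = (-8)·(0, 1, 0)(0, 3, -2)ᵀ and M₂ = S₀ − 2·S₁ = [[-8, 16, 0], [8, -16, 0], [8, -16, 0]] = (-8)·(1, -1, -1)(1, -2, 0)ᵀ, so take a₁ = (0, 1, 0), b₁ = (0, 3, -2), a₂ = (1, -1, -1), b₂ = (1, -2, 0).
Each slice is an integer combination of E₁ = a₁b₁ᵀ and E₂ = a₂b₂ᵀ: S₀ = −4·E₁ − 4·E₂, S₁ = −2·E₁ + 2·E₂, S₂ = 2·E₁; reading off coefficients, c₁ = (-4, -2, 2) and c₂ = (-4, 2, 0).
Hence T = (0, 1, 0) ⊗ (0, 3, -2) ⊗ (-4, -2, 2) + (1, -1, -1) ⊗ (1, -2, 0) ⊗ (-4, 2, 0), so rank(T) ≤ 2.
These bounds meet, so rank(T) = 2.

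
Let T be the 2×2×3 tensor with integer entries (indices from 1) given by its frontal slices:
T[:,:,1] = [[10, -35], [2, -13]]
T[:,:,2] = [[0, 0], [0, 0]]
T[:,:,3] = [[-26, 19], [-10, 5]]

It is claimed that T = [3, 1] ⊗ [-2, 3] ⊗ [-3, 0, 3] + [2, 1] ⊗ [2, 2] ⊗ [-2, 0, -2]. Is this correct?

Reconstruct entrywise from the claimed factors. For example, T[2,1,1] = 2 and Σₗ aₗ[2]bₗ[1]cₗ[1] = (1)·(-2)·(-3) + (1)·(2)·(-2) = 2; checking all 12 entries, every one matches. The claim holds.

Yes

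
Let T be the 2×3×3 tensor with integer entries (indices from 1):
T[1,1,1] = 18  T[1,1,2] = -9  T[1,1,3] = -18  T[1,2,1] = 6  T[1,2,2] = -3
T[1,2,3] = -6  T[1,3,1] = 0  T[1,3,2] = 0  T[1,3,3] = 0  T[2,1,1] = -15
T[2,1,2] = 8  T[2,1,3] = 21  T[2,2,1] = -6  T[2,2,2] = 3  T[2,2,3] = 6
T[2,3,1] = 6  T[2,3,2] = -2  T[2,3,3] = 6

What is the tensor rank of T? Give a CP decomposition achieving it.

rank(T) = 2

Lower bound: the mode-1 unfolding of T (rows indexed by i, columns by (j,k) = (1,1), (1,2), (1,3), (2,1), (2,2), (2,3), (3,1), (3,2), (3,3)) is [[18, -9, -18, 6, -3, -6, 0, 0, 0], [-15, 8, 21, -6, 3, 6, 6, -2, 6]].
There the 2×2 minor on rows i ∈ {1, 2}, columns (j,k) ∈ {(1,1), (1,2)} is det [[18, -9], [-15, 8]] = 9 ≠ 0, so this unfolding has rank ≥ 2; CP rank is at least every unfolding rank, so rank(T) ≥ 2. (This is only a lower bound: in general the CP rank may exceed every unfolding rank, so we still need to exhibit 2 rank-1 terms summing to T.)
Upper bound — finding two terms. Write S_k = T[:,:,k] for the frontal slices: S₁ = [[18, 6, 0], [-15, -6, 6]], S₂ = [[-9, -3, 0], [8, 3, -2]], S₃ = [[-18, -6, 0], [21, 6, 6]].
If T = a₁ ⊗ b₁ ⊗ c₁ + a₂ ⊗ b₂ ⊗ c₂ then each S_k = c₁[k]·a₁b₁ᵀ + c₂[k]·a₂b₂ᵀ. S₁ and S₂ are linearly independent, so a₁b₁ᵀ and a₂b₂ᵀ must span the same plane of matrices: they are the rank-1 matrices of the form x·S₁ + y·S₂.
The 2×2 minor of x·S₁ + y·S₂ on rows {1,2}, columns {1,2} is −18·x² + 15·xy − 3·y² = (-3)·(3·x − y)(2·x − y), vanishing at (x:y) = (1:3) and (1:2).
M₁ = S₁ + 3·S₂ = [[-9, -3, 0], [9, 3, 0]] = (-3)·[1, -1][3, 1, 0]ᵀ and M₂ = S₁ + 2·S₂ = [[0, 0, 0], [1, 0, 2]] = [0, 1][1, 0, 2]ᵀ, so take a₁ = [1, -1], b₁ = [3, 1, 0], a₂ = [0, 1], b₂ = [1, 0, 2].
Each slice is an integer combination of E₁ = a₁b₁ᵀ and E₂ = a₂b₂ᵀ: S₁ = 6·E₁ + 3·E₂, S₂ = −3·E₁ − E₂, S₃ = −6·E₁ + 3·E₂; reading off coefficients, c₁ = [6, -3, -6] and c₂ = [3, -1, 3].
Hence T = [1, -1] ⊗ [3, 1, 0] ⊗ [6, -3, -6] + [0, 1] ⊗ [1, 0, 2] ⊗ [3, -1, 3], so rank(T) ≤ 2.
These bounds meet, so rank(T) = 2.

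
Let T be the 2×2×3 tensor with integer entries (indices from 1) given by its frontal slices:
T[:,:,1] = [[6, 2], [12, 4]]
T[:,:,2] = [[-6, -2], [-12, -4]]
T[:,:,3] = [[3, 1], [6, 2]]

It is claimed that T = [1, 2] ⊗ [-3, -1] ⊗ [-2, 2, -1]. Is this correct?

Reconstruct entrywise from the claimed factors. For example, T[2,1,2] = -12 and Σₗ aₗ[2]bₗ[1]cₗ[2] = (2)·(-3)·(2) = -12; checking all 12 entries, every one matches. The claim holds.

Yes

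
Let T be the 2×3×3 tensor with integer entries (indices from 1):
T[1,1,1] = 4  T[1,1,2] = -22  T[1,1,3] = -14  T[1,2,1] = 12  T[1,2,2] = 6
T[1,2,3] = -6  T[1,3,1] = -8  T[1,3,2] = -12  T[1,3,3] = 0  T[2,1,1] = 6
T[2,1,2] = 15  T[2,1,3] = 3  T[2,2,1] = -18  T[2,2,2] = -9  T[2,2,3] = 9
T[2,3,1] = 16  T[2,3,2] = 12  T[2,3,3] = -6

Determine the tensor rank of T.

Lower bound: the mode-3 unfolding of T (rows indexed by k, columns by (i,j) = (1,1), (1,2), (1,3), (2,1), (2,2), (2,3)) is [[4, 12, -8, 6, -18, 16], [-22, 6, -12, 15, -9, 12], [-14, -6, 0, 3, 9, -6]].
There the 2×2 minor on rows k ∈ {1, 2}, columns (i,j) ∈ {(1,1), (1,2)} is det [[4, 12], [-22, 6]] = 288 ≠ 0, so this unfolding has rank ≥ 2; CP rank is at least every unfolding rank, so rank(T) ≥ 2. (Unfolding ranks only ever bound the CP rank from below — rank(T) can be strictly larger than all of them — so the matching upper bound has to come from an explicit 2-term decomposition.)
Upper bound — finding two terms. Write S_k = T[:,:,k] for the frontal slices: S₁ = [[4, 12, -8], [6, -18, 16]], S₂ = [[-22, 6, -12], [15, -9, 12]], S₃ = [[-14, -6, 0], [3, 9, -6]].
If T = a₁ ⊗ b₁ ⊗ c₁ + a₂ ⊗ b₂ ⊗ c₂ then each S_k = c₁[k]·a₁b₁ᵀ + c₂[k]·a₂b₂ᵀ. S₁ and S₂ are linearly independent, so a₁b₁ᵀ and a₂b₂ᵀ must span the same plane of matrices: they are the rank-1 matrices of the form x·S₁ + y·S₂.
The 2×2 minor of x·S₁ + y·S₂ on rows {1,2}, columns {1,2} is −144·x² + 144·xy + 108·y² = (-36)·(2·x − 3·y)(2·x + y), vanishing at (x:y) = (3:2) and (1:-2).
M₁ = 3·S₁ + 2·S₂ = [[-32, 48, -48], [48, -72, 72]] = (-8)·[2, -3][2, -3, 3]ᵀ and M₂ = S₁ − 2·S₂ = [[48, 0, 16], [-24, 0, -8]] = 8·[2, -1][3, 0, 1]ᵀ, so take a₁ = [2, -3], b₁ = [2, -3, 3], a₂ = [2, -1], b₂ = [3, 0, 1].
Each slice is an integer combination of E₁ = a₁b₁ᵀ and E₂ = a₂b₂ᵀ: S₁ = −2·E₁ + 2·E₂, S₂ = −E₁ − 3·E₂, S₃ = E₁ − 3·E₂; reading off coefficients, c₁ = [-2, -1, 1] and c₂ = [2, -3, -3].
Hence T = [2, -3] ⊗ [2, -3, 3] ⊗ [-2, -1, 1] + [2, -1] ⊗ [3, 0, 1] ⊗ [2, -3, -3], so rank(T) ≤ 2.
These bounds meet, so rank(T) = 2.

2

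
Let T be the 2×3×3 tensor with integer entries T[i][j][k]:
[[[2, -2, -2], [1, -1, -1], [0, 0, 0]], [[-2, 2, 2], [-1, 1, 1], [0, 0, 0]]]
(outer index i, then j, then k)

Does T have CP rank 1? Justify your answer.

Yes

If T = a ⊗ b ⊗ c then every fibre of T is a multiple of the corresponding factor, so read the factors off the fibres through the nonzero entry T[0,0,0] = 2.
The mode-1 fibre T[:,0,0] = [2, -2] gives a = [1, -1] (primitive direction); the mode-2 fibre T[0,:,0] = [2, 1, 0] gives b = [2, 1, 0]; then c[k] = T[0,0,k] / (a[0]·b[0]) = [2, -2, -2] / 2 = [1, -1, -1].
Expanding [1, -1] ⊗ [2, 1, 0] ⊗ [1, -1, -1] reproduces all 18 entries of T, so T = [1, -1] ⊗ [2, 1, 0] ⊗ [1, -1, -1] and rank(T) ≤ 1.
Equivalently every frontal slice T[:,:,k] is c[k] times the rank-1 matrix [1, -1] ⊗ [2, 1, 0]. So T has rank 1 (it is nonzero).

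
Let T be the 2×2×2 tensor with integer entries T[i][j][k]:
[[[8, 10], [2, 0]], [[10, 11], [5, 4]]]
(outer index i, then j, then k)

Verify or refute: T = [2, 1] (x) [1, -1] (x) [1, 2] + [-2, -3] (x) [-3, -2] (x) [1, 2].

Reconstruct entry (0,0,1) from the claimed factors: Σₗ aₗ[0]bₗ[0]cₗ[1] = (2)·(1)·(2) + (-2)·(-3)·(2) = 16, but T[0,0,1] = 10. The claim is false.

No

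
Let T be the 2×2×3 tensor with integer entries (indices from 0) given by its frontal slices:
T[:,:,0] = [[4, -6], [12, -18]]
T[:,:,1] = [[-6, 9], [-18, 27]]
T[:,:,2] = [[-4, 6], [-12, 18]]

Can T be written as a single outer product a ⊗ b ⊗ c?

If T = a ⊗ b ⊗ c then every fibre of T is a multiple of the corresponding factor, so read the factors off the fibres through the nonzero entry T[0,0,0] = 4.
The mode-1 fibre T[:,0,0] = [4, 12] gives a = [1, 3] (primitive direction); the mode-2 fibre T[0,:,0] = [4, -6] gives b = [2, -3]; then c[k] = T[0,0,k] / (a[0]·b[0]) = [4, -6, -4] / 2 = [2, -3, -2].
Expanding [1, 3] ⊗ [2, -3] ⊗ [2, -3, -2] reproduces all 12 entries of T, so T = [1, 3] ⊗ [2, -3] ⊗ [2, -3, -2] and rank(T) ≤ 1.
Equivalently every frontal slice T[:,:,k] is c[k] times the rank-1 matrix [1, 3] ⊗ [2, -3]. So T has rank 1 (it is nonzero).

Yes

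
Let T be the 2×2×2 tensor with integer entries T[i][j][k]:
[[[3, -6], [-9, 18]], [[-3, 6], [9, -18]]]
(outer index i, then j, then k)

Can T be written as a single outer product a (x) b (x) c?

Yes

If T = a (x) b (x) c then every fibre of T is a multiple of the corresponding factor, so read the factors off the fibres through the nonzero entry T[0,0,0] = 3.
The mode-1 fibre T[:,0,0] = [3, -3] gives a = [1, -1] (primitive direction); the mode-2 fibre T[0,:,0] = [3, -9] gives b = [1, -3]; then c[k] = T[0,0,k] / (a[0]·b[0]) = [3, -6] / 1 = [3, -6].
Expanding [1, -1] (x) [1, -3] (x) [3, -6] reproduces all 8 entries of T, so T = [1, -1] (x) [1, -3] (x) [3, -6] and rank(T) ≤ 1.
Equivalently every frontal slice T[:,:,k] is c[k] times the rank-1 matrix [1, -1] (x) [1, -3]. So T has rank 1 (it is nonzero).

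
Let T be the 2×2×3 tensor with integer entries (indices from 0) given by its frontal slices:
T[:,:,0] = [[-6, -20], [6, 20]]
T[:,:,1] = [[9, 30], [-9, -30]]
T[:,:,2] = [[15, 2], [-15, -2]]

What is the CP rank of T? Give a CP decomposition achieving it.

Lower bound: the mode-2 unfolding of T (rows indexed by j, columns by (i,k) = (0,0), (0,1), (0,2), (1,0), (1,1), (1,2)) is [[-6, 9, 15, 6, -9, -15], [-20, 30, 2, 20, -30, -2]].
There the 2×2 minor on rows j ∈ {0, 1}, columns (i,k) ∈ {(0,0), (0,2)} is det [[-6, 15], [-20, 2]] = 288 ≠ 0, so this unfolding has rank ≥ 2; CP rank is at least every unfolding rank, so rank(T) ≥ 2. (Unfolding ranks only ever bound the CP rank from below — rank(T) can be strictly larger than all of them — so the matching upper bound has to come from an explicit 2-term decomposition.)
Upper bound — finding two terms. Every mode-1 slice of T is a multiple of one matrix: T[i,:,:] = a[i]·M with a = (1, -1) and M = [[-6, 9, 15], [-20, 30, 2]] (rows indexed by j, columns by k). So it suffices to write M as a sum of two rank-1 matrices.
Splitting M by its rows (j = 0, 1), M = (1, 0)(-6, 9, 15)ᵀ + (0, 1)(-20, 30, 2)ᵀ.
Hence T = (1, -1) ∘ (1, 0) ∘ (-6, 9, 15) + (1, -1) ∘ (0, 1) ∘ (-20, 30, 2), so rank(T) ≤ 2.
These bounds meet, so rank(T) = 2.

rank(T) = 2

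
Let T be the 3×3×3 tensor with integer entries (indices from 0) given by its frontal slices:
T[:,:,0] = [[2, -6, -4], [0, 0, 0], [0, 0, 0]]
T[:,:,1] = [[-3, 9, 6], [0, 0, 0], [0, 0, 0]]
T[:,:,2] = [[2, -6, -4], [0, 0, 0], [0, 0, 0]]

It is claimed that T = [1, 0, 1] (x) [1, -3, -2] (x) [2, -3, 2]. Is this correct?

Reconstruct entry (2,0,0) from the claimed factors: Σₗ aₗ[2]bₗ[0]cₗ[0] = (1)·(1)·(2) = 2, but T[2,0,0] = 0. The claim is false.

No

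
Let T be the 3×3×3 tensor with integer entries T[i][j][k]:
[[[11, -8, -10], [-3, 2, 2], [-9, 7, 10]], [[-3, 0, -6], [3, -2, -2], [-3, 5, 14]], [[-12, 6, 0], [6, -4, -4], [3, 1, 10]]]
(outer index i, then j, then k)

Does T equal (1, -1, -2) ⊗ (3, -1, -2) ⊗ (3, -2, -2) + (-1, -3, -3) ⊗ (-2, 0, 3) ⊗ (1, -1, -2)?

Reconstruct entrywise from the claimed factors. For example, T[0,1,2] = 2 and Σₗ aₗ[0]bₗ[1]cₗ[2] = (1)·(-1)·(-2) + (-1)·(0)·(-2) = 2; checking all 27 entries, every one matches. The claim holds.

Yes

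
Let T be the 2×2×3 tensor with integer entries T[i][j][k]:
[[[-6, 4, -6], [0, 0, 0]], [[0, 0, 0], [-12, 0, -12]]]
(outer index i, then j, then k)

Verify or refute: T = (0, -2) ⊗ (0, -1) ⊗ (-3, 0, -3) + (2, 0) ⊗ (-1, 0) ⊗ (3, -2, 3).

Reconstruct entry (1,1,0) from the claimed factors: Σₗ aₗ[1]bₗ[1]cₗ[0] = (-2)·(-1)·(-3) + (0)·(0)·(3) = -6, but T[1,1,0] = -12. The claim is false.

No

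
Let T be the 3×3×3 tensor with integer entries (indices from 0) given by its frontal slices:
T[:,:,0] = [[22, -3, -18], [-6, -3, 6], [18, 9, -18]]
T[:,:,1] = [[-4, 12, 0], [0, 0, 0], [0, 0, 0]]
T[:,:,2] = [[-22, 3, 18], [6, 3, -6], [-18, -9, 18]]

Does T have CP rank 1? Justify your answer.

No

The mode-1 unfolding of T (rows indexed by i, columns by (j,k) = (0,0), (0,1), (0,2), (1,0), (1,1), (1,2), (2,0), (2,1), (2,2)) is [[22, -4, -22, -3, 12, 3, -18, 0, 18], [-6, 0, 6, -3, 0, 3, 6, 0, -6], [18, 0, -18, 9, 0, -9, -18, 0, 18]].
There the 2×2 minor on rows i ∈ {0, 1}, columns (j,k) ∈ {(0,0), (0,1)} is det [[22, -4], [-6, 0]] = -24 ≠ 0, so this unfolding has rank ≥ 2; CP rank is at least every unfolding rank, so rank(T) ≥ 2.
In particular rank(T) ≥ 2 > 1, so T is not rank-1.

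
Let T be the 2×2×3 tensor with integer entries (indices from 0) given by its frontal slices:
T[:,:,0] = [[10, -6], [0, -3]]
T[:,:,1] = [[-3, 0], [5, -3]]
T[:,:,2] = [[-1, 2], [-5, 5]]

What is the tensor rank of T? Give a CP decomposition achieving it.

rank(T) = 3

Lower bound: the mode-3 unfolding of T (rows indexed by k, columns by (i,j) = (0,0), (0,1), (1,0), (1,1)) is [[10, -6, 0, -3], [-3, 0, 5, -3], [-1, 2, -5, 5]].
There the 3×3 minor on rows k ∈ {0, 1, 2}, columns (i,j) ∈ {(0,0), (0,1), (1,0)} is det [[10, -6, 0], [-3, 0, 5], [-1, 2, -5]] = 20 ≠ 0, so this unfolding has rank ≥ 3; CP rank is at least every unfolding rank, so rank(T) ≥ 3. (Flattening ranks never certify an upper bound on CP rank; for that we must actually write T with 3 rank-1 terms.)
Upper bound: T is a sum of 3 rank-1 terms, T = [1, -1] ∘ [1, 0] ∘ [2, -1, -1] + [1, 1] ∘ [1, -1] ∘ [4, 2, -4] + [2, -1] ∘ [2, -1] ∘ [1, -1, 1] (one valid choice — decompositions are not unique — normalised so each a, b is primitive with positive first nonzero entry; check it by expanding all entries), so rank(T) ≤ 3.
These bounds meet, so rank(T) = 3.
Check entry T[0,0,1] = -3: (1)·(1)·(-1) + (1)·(1)·(2) + (2)·(2)·(-1) = -3.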